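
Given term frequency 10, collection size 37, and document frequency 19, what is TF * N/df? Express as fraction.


TF * (N/df)
= 10 * (37/19)
= 10 * 37/19
= 370/19

370/19


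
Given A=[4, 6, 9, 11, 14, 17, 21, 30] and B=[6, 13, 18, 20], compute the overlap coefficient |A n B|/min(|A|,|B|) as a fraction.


A intersect B = [6]
|A intersect B| = 1
min(|A|, |B|) = min(8, 4) = 4
Overlap = 1 / 4 = 1/4

1/4


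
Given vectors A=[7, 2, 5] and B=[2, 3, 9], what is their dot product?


Dot product = sum of element-wise products
A[0]*B[0] = 7*2 = 14
A[1]*B[1] = 2*3 = 6
A[2]*B[2] = 5*9 = 45
Sum = 14 + 6 + 45 = 65

65


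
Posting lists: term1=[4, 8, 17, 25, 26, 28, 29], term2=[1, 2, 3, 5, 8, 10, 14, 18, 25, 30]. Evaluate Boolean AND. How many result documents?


Boolean AND: find intersection of posting lists
term1 docs: [4, 8, 17, 25, 26, 28, 29]
term2 docs: [1, 2, 3, 5, 8, 10, 14, 18, 25, 30]
Intersection: [8, 25]
|intersection| = 2

2


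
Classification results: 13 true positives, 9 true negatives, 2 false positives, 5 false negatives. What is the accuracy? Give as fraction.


Accuracy = (TP + TN) / (TP + TN + FP + FN)
TP + TN = 13 + 9 = 22
Total = 13 + 9 + 2 + 5 = 29
Accuracy = 22 / 29 = 22/29

22/29


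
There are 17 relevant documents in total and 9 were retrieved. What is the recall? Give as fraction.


Recall = retrieved_relevant / total_relevant
= 9 / 17
= 9 / (9 + 8)
= 9/17

9/17


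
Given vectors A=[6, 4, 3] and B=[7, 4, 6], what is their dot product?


Dot product = sum of element-wise products
A[0]*B[0] = 6*7 = 42
A[1]*B[1] = 4*4 = 16
A[2]*B[2] = 3*6 = 18
Sum = 42 + 16 + 18 = 76

76


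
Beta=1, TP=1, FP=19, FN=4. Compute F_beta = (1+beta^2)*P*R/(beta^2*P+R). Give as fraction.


P = TP/(TP+FP) = 1/20 = 1/20
R = TP/(TP+FN) = 1/5 = 1/5
beta^2 = 1^2 = 1
(1 + beta^2) = 2
Numerator = (1+beta^2)*P*R = 1/50
Denominator = beta^2*P + R = 1/20 + 1/5 = 1/4
F_beta = 2/25

2/25


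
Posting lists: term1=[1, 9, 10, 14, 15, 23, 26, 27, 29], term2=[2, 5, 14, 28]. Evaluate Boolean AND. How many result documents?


Boolean AND: find intersection of posting lists
term1 docs: [1, 9, 10, 14, 15, 23, 26, 27, 29]
term2 docs: [2, 5, 14, 28]
Intersection: [14]
|intersection| = 1

1


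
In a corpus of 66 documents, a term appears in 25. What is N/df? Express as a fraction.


IDF ratio = N / df
= 66 / 25
= 66/25

66/25


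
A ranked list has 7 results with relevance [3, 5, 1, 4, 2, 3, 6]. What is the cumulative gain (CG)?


Cumulative Gain = sum of relevance scores
Position 1: rel=3, running sum=3
Position 2: rel=5, running sum=8
Position 3: rel=1, running sum=9
Position 4: rel=4, running sum=13
Position 5: rel=2, running sum=15
Position 6: rel=3, running sum=18
Position 7: rel=6, running sum=24
CG = 24

24


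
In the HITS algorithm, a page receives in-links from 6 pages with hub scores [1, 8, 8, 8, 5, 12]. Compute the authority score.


Authority = sum of hub scores of in-linkers
In-link 1: hub score = 1
In-link 2: hub score = 8
In-link 3: hub score = 8
In-link 4: hub score = 8
In-link 5: hub score = 5
In-link 6: hub score = 12
Authority = 1 + 8 + 8 + 8 + 5 + 12 = 42

42


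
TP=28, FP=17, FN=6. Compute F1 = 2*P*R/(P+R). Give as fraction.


F1 = 2 * P * R / (P + R)
P = TP/(TP+FP) = 28/45 = 28/45
R = TP/(TP+FN) = 28/34 = 14/17
2 * P * R = 2 * 28/45 * 14/17 = 784/765
P + R = 28/45 + 14/17 = 1106/765
F1 = 784/765 / 1106/765 = 56/79

56/79


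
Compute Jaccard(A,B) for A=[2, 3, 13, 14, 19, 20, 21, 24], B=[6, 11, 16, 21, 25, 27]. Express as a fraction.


A intersect B = [21]
|A intersect B| = 1
A union B = [2, 3, 6, 11, 13, 14, 16, 19, 20, 21, 24, 25, 27]
|A union B| = 13
Jaccard = 1/13 = 1/13

1/13


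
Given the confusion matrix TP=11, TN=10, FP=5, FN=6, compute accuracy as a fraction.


Accuracy = (TP + TN) / (TP + TN + FP + FN)
TP + TN = 11 + 10 = 21
Total = 11 + 10 + 5 + 6 = 32
Accuracy = 21 / 32 = 21/32

21/32


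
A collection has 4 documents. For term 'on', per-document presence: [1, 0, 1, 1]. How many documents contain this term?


Checking each document for 'on':
Doc 1: present
Doc 2: absent
Doc 3: present
Doc 4: present
df = sum of presences = 1 + 0 + 1 + 1 = 3

3


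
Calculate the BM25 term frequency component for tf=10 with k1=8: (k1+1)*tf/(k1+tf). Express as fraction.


BM25 TF component = (k1+1)*tf / (k1+tf)
k1 = 8, tf = 10
Numerator = (8+1)*10 = 90
Denominator = 8 + 10 = 18
= 90/18 = 5

5


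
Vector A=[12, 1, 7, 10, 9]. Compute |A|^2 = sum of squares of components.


|A|^2 = sum of squared components
A[0]^2 = 12^2 = 144
A[1]^2 = 1^2 = 1
A[2]^2 = 7^2 = 49
A[3]^2 = 10^2 = 100
A[4]^2 = 9^2 = 81
Sum = 144 + 1 + 49 + 100 + 81 = 375

375


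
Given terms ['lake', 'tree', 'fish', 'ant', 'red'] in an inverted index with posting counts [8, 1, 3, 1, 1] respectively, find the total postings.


Summing posting list sizes:
'lake': 8 postings
'tree': 1 postings
'fish': 3 postings
'ant': 1 postings
'red': 1 postings
Total = 8 + 1 + 3 + 1 + 1 = 14

14


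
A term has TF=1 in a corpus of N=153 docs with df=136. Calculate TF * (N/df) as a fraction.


TF * (N/df)
= 1 * (153/136)
= 1 * 9/8
= 9/8

9/8


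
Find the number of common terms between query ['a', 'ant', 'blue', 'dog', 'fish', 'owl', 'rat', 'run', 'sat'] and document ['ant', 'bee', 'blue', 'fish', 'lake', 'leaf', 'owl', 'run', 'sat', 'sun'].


Query terms: ['a', 'ant', 'blue', 'dog', 'fish', 'owl', 'rat', 'run', 'sat']
Document terms: ['ant', 'bee', 'blue', 'fish', 'lake', 'leaf', 'owl', 'run', 'sat', 'sun']
Common terms: ['ant', 'blue', 'fish', 'owl', 'run', 'sat']
Overlap count = 6

6


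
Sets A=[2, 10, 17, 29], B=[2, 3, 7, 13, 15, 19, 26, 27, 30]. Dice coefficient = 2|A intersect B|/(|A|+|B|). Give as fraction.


A intersect B = [2]
|A intersect B| = 1
|A| = 4, |B| = 9
Dice = 2*1 / (4+9)
= 2 / 13 = 2/13

2/13


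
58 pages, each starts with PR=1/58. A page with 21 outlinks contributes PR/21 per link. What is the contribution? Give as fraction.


Initial PR = 1/58 = 1/58
Outlinks = 21
Contribution per link = PR / outlinks
= 1/58 / 21
= 1/1218

1/1218


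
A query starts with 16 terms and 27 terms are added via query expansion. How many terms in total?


Original terms: 16
Expansion terms: 27
Total = 16 + 27 = 43

43


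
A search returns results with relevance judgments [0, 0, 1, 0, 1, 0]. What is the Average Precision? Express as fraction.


Computing P@k for each relevant position:
Position 1: not relevant
Position 2: not relevant
Position 3: relevant, P@3 = 1/3 = 1/3
Position 4: not relevant
Position 5: relevant, P@5 = 2/5 = 2/5
Position 6: not relevant
Sum of P@k = 1/3 + 2/5 = 11/15
AP = 11/15 / 2 = 11/30

11/30


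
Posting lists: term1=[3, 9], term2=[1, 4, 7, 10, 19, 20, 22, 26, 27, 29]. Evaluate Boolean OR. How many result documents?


Boolean OR: find union of posting lists
term1 docs: [3, 9]
term2 docs: [1, 4, 7, 10, 19, 20, 22, 26, 27, 29]
Union: [1, 3, 4, 7, 9, 10, 19, 20, 22, 26, 27, 29]
|union| = 12

12


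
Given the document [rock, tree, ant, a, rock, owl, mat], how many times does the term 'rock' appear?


Document has 7 words
Scanning for 'rock':
Found at positions: [0, 4]
Count = 2

2


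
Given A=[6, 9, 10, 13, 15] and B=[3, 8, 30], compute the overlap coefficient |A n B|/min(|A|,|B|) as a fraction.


A intersect B = []
|A intersect B| = 0
min(|A|, |B|) = min(5, 3) = 3
Overlap = 0 / 3 = 0

0


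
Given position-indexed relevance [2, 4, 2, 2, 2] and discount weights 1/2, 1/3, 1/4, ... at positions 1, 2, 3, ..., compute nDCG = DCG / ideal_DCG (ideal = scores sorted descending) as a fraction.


Position discount weights w_i = 1/(i+1) for i=1..5:
Weights = [1/2, 1/3, 1/4, 1/5, 1/6]
Actual relevance: [2, 4, 2, 2, 2]
DCG = 2/2 + 4/3 + 2/4 + 2/5 + 2/6 = 107/30
Ideal relevance (sorted desc): [4, 2, 2, 2, 2]
Ideal DCG = 4/2 + 2/3 + 2/4 + 2/5 + 2/6 = 39/10
nDCG = DCG / ideal_DCG = 107/30 / 39/10 = 107/117

107/117


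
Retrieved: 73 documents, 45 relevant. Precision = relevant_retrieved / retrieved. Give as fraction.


Precision = relevant_retrieved / total_retrieved
= 45 / 73
= 45 / (45 + 28)
= 45/73

45/73


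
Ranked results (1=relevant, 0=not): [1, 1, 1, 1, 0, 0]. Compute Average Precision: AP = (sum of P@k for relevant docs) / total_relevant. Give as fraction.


Computing P@k for each relevant position:
Position 1: relevant, P@1 = 1/1 = 1
Position 2: relevant, P@2 = 2/2 = 1
Position 3: relevant, P@3 = 3/3 = 1
Position 4: relevant, P@4 = 4/4 = 1
Position 5: not relevant
Position 6: not relevant
Sum of P@k = 1 + 1 + 1 + 1 = 4
AP = 4 / 4 = 1

1


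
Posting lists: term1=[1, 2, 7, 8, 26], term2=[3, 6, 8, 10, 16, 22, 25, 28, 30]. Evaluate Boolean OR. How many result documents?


Boolean OR: find union of posting lists
term1 docs: [1, 2, 7, 8, 26]
term2 docs: [3, 6, 8, 10, 16, 22, 25, 28, 30]
Union: [1, 2, 3, 6, 7, 8, 10, 16, 22, 25, 26, 28, 30]
|union| = 13

13


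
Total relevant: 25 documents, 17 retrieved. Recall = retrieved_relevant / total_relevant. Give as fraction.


Recall = retrieved_relevant / total_relevant
= 17 / 25
= 17 / (17 + 8)
= 17/25

17/25


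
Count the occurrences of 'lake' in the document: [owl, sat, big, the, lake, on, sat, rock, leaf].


Document has 9 words
Scanning for 'lake':
Found at positions: [4]
Count = 1

1


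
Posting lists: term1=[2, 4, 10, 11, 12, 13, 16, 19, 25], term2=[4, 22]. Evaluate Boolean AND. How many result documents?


Boolean AND: find intersection of posting lists
term1 docs: [2, 4, 10, 11, 12, 13, 16, 19, 25]
term2 docs: [4, 22]
Intersection: [4]
|intersection| = 1

1


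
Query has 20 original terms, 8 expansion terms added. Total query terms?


Original terms: 20
Expansion terms: 8
Total = 20 + 8 = 28

28


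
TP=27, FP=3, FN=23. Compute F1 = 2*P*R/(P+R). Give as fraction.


F1 = 2 * P * R / (P + R)
P = TP/(TP+FP) = 27/30 = 9/10
R = TP/(TP+FN) = 27/50 = 27/50
2 * P * R = 2 * 9/10 * 27/50 = 243/250
P + R = 9/10 + 27/50 = 36/25
F1 = 243/250 / 36/25 = 27/40

27/40


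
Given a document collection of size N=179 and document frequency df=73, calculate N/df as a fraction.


IDF ratio = N / df
= 179 / 73
= 179/73

179/73


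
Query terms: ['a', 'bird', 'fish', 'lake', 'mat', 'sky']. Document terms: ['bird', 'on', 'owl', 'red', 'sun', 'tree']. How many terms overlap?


Query terms: ['a', 'bird', 'fish', 'lake', 'mat', 'sky']
Document terms: ['bird', 'on', 'owl', 'red', 'sun', 'tree']
Common terms: ['bird']
Overlap count = 1

1


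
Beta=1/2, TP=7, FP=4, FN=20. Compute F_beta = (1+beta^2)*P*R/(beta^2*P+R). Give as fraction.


P = TP/(TP+FP) = 7/11 = 7/11
R = TP/(TP+FN) = 7/27 = 7/27
beta^2 = 1/2^2 = 1/4
(1 + beta^2) = 5/4
Numerator = (1+beta^2)*P*R = 245/1188
Denominator = beta^2*P + R = 7/44 + 7/27 = 497/1188
F_beta = 35/71

35/71


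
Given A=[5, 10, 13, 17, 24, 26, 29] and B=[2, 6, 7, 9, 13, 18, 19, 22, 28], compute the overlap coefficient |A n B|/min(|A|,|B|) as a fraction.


A intersect B = [13]
|A intersect B| = 1
min(|A|, |B|) = min(7, 9) = 7
Overlap = 1 / 7 = 1/7

1/7


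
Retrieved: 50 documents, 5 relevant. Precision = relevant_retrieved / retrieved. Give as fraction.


Precision = relevant_retrieved / total_retrieved
= 5 / 50
= 5 / (5 + 45)
= 1/10

1/10


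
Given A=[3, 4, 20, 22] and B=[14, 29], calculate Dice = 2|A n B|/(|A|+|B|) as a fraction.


A intersect B = []
|A intersect B| = 0
|A| = 4, |B| = 2
Dice = 2*0 / (4+2)
= 0 / 6 = 0

0


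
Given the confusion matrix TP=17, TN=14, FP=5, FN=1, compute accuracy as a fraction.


Accuracy = (TP + TN) / (TP + TN + FP + FN)
TP + TN = 17 + 14 = 31
Total = 17 + 14 + 5 + 1 = 37
Accuracy = 31 / 37 = 31/37

31/37


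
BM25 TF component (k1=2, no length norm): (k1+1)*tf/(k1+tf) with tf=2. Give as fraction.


BM25 TF component = (k1+1)*tf / (k1+tf)
k1 = 2, tf = 2
Numerator = (2+1)*2 = 6
Denominator = 2 + 2 = 4
= 6/4 = 3/2

3/2


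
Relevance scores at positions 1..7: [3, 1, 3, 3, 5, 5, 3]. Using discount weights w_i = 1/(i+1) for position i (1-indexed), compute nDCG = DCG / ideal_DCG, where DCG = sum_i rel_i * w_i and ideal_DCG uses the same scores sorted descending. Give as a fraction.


Position discount weights w_i = 1/(i+1) for i=1..7:
Weights = [1/2, 1/3, 1/4, 1/5, 1/6, 1/7, 1/8]
Actual relevance: [3, 1, 3, 3, 5, 5, 3]
DCG = 3/2 + 1/3 + 3/4 + 3/5 + 5/6 + 5/7 + 3/8 = 4289/840
Ideal relevance (sorted desc): [5, 5, 3, 3, 3, 3, 1]
Ideal DCG = 5/2 + 5/3 + 3/4 + 3/5 + 3/6 + 3/7 + 1/8 = 5519/840
nDCG = DCG / ideal_DCG = 4289/840 / 5519/840 = 4289/5519

4289/5519


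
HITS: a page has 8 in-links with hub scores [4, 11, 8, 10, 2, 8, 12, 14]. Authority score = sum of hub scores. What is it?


Authority = sum of hub scores of in-linkers
In-link 1: hub score = 4
In-link 2: hub score = 11
In-link 3: hub score = 8
In-link 4: hub score = 10
In-link 5: hub score = 2
In-link 6: hub score = 8
In-link 7: hub score = 12
In-link 8: hub score = 14
Authority = 4 + 11 + 8 + 10 + 2 + 8 + 12 + 14 = 69

69


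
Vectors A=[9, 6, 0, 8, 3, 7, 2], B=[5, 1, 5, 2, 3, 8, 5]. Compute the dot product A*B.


Dot product = sum of element-wise products
A[0]*B[0] = 9*5 = 45
A[1]*B[1] = 6*1 = 6
A[2]*B[2] = 0*5 = 0
A[3]*B[3] = 8*2 = 16
A[4]*B[4] = 3*3 = 9
A[5]*B[5] = 7*8 = 56
A[6]*B[6] = 2*5 = 10
Sum = 45 + 6 + 0 + 16 + 9 + 56 + 10 = 142

142


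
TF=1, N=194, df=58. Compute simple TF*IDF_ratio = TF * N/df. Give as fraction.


TF * (N/df)
= 1 * (194/58)
= 1 * 97/29
= 97/29

97/29


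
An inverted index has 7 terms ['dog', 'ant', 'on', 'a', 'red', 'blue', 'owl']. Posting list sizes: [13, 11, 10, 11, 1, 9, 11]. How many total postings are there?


Summing posting list sizes:
'dog': 13 postings
'ant': 11 postings
'on': 10 postings
'a': 11 postings
'red': 1 postings
'blue': 9 postings
'owl': 11 postings
Total = 13 + 11 + 10 + 11 + 1 + 9 + 11 = 66

66


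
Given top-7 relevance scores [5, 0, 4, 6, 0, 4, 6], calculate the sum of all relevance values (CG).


Cumulative Gain = sum of relevance scores
Position 1: rel=5, running sum=5
Position 2: rel=0, running sum=5
Position 3: rel=4, running sum=9
Position 4: rel=6, running sum=15
Position 5: rel=0, running sum=15
Position 6: rel=4, running sum=19
Position 7: rel=6, running sum=25
CG = 25

25


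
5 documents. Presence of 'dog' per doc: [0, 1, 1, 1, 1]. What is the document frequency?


Checking each document for 'dog':
Doc 1: absent
Doc 2: present
Doc 3: present
Doc 4: present
Doc 5: present
df = sum of presences = 0 + 1 + 1 + 1 + 1 = 4

4


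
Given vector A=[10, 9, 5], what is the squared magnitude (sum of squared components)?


|A|^2 = sum of squared components
A[0]^2 = 10^2 = 100
A[1]^2 = 9^2 = 81
A[2]^2 = 5^2 = 25
Sum = 100 + 81 + 25 = 206

206


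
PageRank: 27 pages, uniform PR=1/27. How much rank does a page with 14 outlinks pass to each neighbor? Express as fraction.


Initial PR = 1/27 = 1/27
Outlinks = 14
Contribution per link = PR / outlinks
= 1/27 / 14
= 1/378

1/378


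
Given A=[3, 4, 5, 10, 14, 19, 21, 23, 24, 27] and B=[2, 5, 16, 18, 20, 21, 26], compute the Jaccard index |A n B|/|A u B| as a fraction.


A intersect B = [5, 21]
|A intersect B| = 2
A union B = [2, 3, 4, 5, 10, 14, 16, 18, 19, 20, 21, 23, 24, 26, 27]
|A union B| = 15
Jaccard = 2/15 = 2/15

2/15


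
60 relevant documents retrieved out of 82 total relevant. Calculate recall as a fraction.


Recall = retrieved_relevant / total_relevant
= 60 / 82
= 60 / (60 + 22)
= 30/41

30/41


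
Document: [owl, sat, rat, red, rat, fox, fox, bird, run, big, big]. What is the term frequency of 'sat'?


Document has 11 words
Scanning for 'sat':
Found at positions: [1]
Count = 1

1


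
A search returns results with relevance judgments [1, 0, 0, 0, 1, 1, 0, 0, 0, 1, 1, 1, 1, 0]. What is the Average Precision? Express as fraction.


Computing P@k for each relevant position:
Position 1: relevant, P@1 = 1/1 = 1
Position 2: not relevant
Position 3: not relevant
Position 4: not relevant
Position 5: relevant, P@5 = 2/5 = 2/5
Position 6: relevant, P@6 = 3/6 = 1/2
Position 7: not relevant
Position 8: not relevant
Position 9: not relevant
Position 10: relevant, P@10 = 4/10 = 2/5
Position 11: relevant, P@11 = 5/11 = 5/11
Position 12: relevant, P@12 = 6/12 = 1/2
Position 13: relevant, P@13 = 7/13 = 7/13
Position 14: not relevant
Sum of P@k = 1 + 2/5 + 1/2 + 2/5 + 5/11 + 1/2 + 7/13 = 2712/715
AP = 2712/715 / 7 = 2712/5005

2712/5005


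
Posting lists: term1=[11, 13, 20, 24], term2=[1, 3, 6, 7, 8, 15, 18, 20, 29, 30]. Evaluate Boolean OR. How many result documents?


Boolean OR: find union of posting lists
term1 docs: [11, 13, 20, 24]
term2 docs: [1, 3, 6, 7, 8, 15, 18, 20, 29, 30]
Union: [1, 3, 6, 7, 8, 11, 13, 15, 18, 20, 24, 29, 30]
|union| = 13

13


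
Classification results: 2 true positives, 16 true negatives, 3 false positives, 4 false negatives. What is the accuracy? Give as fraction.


Accuracy = (TP + TN) / (TP + TN + FP + FN)
TP + TN = 2 + 16 = 18
Total = 2 + 16 + 3 + 4 = 25
Accuracy = 18 / 25 = 18/25

18/25


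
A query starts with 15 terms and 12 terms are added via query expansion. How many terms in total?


Original terms: 15
Expansion terms: 12
Total = 15 + 12 = 27

27


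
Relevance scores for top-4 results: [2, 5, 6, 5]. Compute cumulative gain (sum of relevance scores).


Cumulative Gain = sum of relevance scores
Position 1: rel=2, running sum=2
Position 2: rel=5, running sum=7
Position 3: rel=6, running sum=13
Position 4: rel=5, running sum=18
CG = 18

18


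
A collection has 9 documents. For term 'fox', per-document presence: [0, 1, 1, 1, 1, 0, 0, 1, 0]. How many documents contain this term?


Checking each document for 'fox':
Doc 1: absent
Doc 2: present
Doc 3: present
Doc 4: present
Doc 5: present
Doc 6: absent
Doc 7: absent
Doc 8: present
Doc 9: absent
df = sum of presences = 0 + 1 + 1 + 1 + 1 + 0 + 0 + 1 + 0 = 5

5


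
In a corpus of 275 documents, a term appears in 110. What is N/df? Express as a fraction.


IDF ratio = N / df
= 275 / 110
= 5/2

5/2


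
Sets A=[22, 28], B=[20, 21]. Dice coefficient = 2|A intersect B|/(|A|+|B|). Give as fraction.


A intersect B = []
|A intersect B| = 0
|A| = 2, |B| = 2
Dice = 2*0 / (2+2)
= 0 / 4 = 0

0


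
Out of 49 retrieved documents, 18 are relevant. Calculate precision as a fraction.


Precision = relevant_retrieved / total_retrieved
= 18 / 49
= 18 / (18 + 31)
= 18/49

18/49


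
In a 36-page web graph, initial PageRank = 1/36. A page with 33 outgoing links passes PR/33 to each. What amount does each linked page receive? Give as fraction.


Initial PR = 1/36 = 1/36
Outlinks = 33
Contribution per link = PR / outlinks
= 1/36 / 33
= 1/1188

1/1188


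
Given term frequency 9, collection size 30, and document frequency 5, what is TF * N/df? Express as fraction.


TF * (N/df)
= 9 * (30/5)
= 9 * 6
= 54

54


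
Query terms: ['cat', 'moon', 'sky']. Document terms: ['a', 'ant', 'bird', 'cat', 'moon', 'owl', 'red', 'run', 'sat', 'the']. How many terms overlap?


Query terms: ['cat', 'moon', 'sky']
Document terms: ['a', 'ant', 'bird', 'cat', 'moon', 'owl', 'red', 'run', 'sat', 'the']
Common terms: ['cat', 'moon']
Overlap count = 2

2


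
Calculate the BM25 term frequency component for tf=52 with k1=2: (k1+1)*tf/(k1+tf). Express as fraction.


BM25 TF component = (k1+1)*tf / (k1+tf)
k1 = 2, tf = 52
Numerator = (2+1)*52 = 156
Denominator = 2 + 52 = 54
= 156/54 = 26/9

26/9


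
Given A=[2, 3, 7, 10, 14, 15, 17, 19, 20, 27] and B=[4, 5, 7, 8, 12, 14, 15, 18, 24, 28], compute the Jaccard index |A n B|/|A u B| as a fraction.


A intersect B = [7, 14, 15]
|A intersect B| = 3
A union B = [2, 3, 4, 5, 7, 8, 10, 12, 14, 15, 17, 18, 19, 20, 24, 27, 28]
|A union B| = 17
Jaccard = 3/17 = 3/17

3/17


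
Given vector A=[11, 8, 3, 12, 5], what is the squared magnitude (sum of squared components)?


|A|^2 = sum of squared components
A[0]^2 = 11^2 = 121
A[1]^2 = 8^2 = 64
A[2]^2 = 3^2 = 9
A[3]^2 = 12^2 = 144
A[4]^2 = 5^2 = 25
Sum = 121 + 64 + 9 + 144 + 25 = 363

363


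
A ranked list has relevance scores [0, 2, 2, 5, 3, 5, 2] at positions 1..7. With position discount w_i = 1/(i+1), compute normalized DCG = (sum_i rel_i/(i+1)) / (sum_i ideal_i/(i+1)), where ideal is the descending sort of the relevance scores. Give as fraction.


Position discount weights w_i = 1/(i+1) for i=1..7:
Weights = [1/2, 1/3, 1/4, 1/5, 1/6, 1/7, 1/8]
Actual relevance: [0, 2, 2, 5, 3, 5, 2]
DCG = 0/2 + 2/3 + 2/4 + 5/5 + 3/6 + 5/7 + 2/8 = 305/84
Ideal relevance (sorted desc): [5, 5, 3, 2, 2, 2, 0]
Ideal DCG = 5/2 + 5/3 + 3/4 + 2/5 + 2/6 + 2/7 + 0/8 = 831/140
nDCG = DCG / ideal_DCG = 305/84 / 831/140 = 1525/2493

1525/2493


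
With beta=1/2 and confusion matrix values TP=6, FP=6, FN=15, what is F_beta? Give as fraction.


P = TP/(TP+FP) = 6/12 = 1/2
R = TP/(TP+FN) = 6/21 = 2/7
beta^2 = 1/2^2 = 1/4
(1 + beta^2) = 5/4
Numerator = (1+beta^2)*P*R = 5/28
Denominator = beta^2*P + R = 1/8 + 2/7 = 23/56
F_beta = 10/23

10/23


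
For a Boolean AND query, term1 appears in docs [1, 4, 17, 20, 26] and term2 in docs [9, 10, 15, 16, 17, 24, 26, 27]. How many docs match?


Boolean AND: find intersection of posting lists
term1 docs: [1, 4, 17, 20, 26]
term2 docs: [9, 10, 15, 16, 17, 24, 26, 27]
Intersection: [17, 26]
|intersection| = 2

2


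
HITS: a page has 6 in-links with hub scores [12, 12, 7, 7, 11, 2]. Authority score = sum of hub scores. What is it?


Authority = sum of hub scores of in-linkers
In-link 1: hub score = 12
In-link 2: hub score = 12
In-link 3: hub score = 7
In-link 4: hub score = 7
In-link 5: hub score = 11
In-link 6: hub score = 2
Authority = 12 + 12 + 7 + 7 + 11 + 2 = 51

51


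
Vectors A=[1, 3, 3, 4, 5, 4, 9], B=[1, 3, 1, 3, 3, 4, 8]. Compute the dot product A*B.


Dot product = sum of element-wise products
A[0]*B[0] = 1*1 = 1
A[1]*B[1] = 3*3 = 9
A[2]*B[2] = 3*1 = 3
A[3]*B[3] = 4*3 = 12
A[4]*B[4] = 5*3 = 15
A[5]*B[5] = 4*4 = 16
A[6]*B[6] = 9*8 = 72
Sum = 1 + 9 + 3 + 12 + 15 + 16 + 72 = 128

128


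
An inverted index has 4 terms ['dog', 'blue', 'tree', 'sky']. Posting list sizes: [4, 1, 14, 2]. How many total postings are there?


Summing posting list sizes:
'dog': 4 postings
'blue': 1 postings
'tree': 14 postings
'sky': 2 postings
Total = 4 + 1 + 14 + 2 = 21

21


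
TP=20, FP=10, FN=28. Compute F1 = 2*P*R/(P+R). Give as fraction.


F1 = 2 * P * R / (P + R)
P = TP/(TP+FP) = 20/30 = 2/3
R = TP/(TP+FN) = 20/48 = 5/12
2 * P * R = 2 * 2/3 * 5/12 = 5/9
P + R = 2/3 + 5/12 = 13/12
F1 = 5/9 / 13/12 = 20/39

20/39


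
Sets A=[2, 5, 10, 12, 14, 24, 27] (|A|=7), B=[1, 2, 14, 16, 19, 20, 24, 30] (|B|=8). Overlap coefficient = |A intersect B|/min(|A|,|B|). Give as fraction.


A intersect B = [2, 14, 24]
|A intersect B| = 3
min(|A|, |B|) = min(7, 8) = 7
Overlap = 3 / 7 = 3/7

3/7


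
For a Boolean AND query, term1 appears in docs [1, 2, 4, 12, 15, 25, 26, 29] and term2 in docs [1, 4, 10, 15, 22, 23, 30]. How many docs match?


Boolean AND: find intersection of posting lists
term1 docs: [1, 2, 4, 12, 15, 25, 26, 29]
term2 docs: [1, 4, 10, 15, 22, 23, 30]
Intersection: [1, 4, 15]
|intersection| = 3

3


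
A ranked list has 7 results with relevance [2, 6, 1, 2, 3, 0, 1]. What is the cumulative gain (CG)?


Cumulative Gain = sum of relevance scores
Position 1: rel=2, running sum=2
Position 2: rel=6, running sum=8
Position 3: rel=1, running sum=9
Position 4: rel=2, running sum=11
Position 5: rel=3, running sum=14
Position 6: rel=0, running sum=14
Position 7: rel=1, running sum=15
CG = 15

15


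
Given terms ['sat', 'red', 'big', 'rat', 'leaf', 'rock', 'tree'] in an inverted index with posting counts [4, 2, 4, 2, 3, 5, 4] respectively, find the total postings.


Summing posting list sizes:
'sat': 4 postings
'red': 2 postings
'big': 4 postings
'rat': 2 postings
'leaf': 3 postings
'rock': 5 postings
'tree': 4 postings
Total = 4 + 2 + 4 + 2 + 3 + 5 + 4 = 24

24


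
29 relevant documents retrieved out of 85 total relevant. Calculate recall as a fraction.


Recall = retrieved_relevant / total_relevant
= 29 / 85
= 29 / (29 + 56)
= 29/85

29/85


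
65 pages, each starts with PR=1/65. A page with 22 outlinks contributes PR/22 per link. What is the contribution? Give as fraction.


Initial PR = 1/65 = 1/65
Outlinks = 22
Contribution per link = PR / outlinks
= 1/65 / 22
= 1/1430

1/1430


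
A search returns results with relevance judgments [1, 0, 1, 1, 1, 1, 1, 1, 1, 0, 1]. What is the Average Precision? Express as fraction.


Computing P@k for each relevant position:
Position 1: relevant, P@1 = 1/1 = 1
Position 2: not relevant
Position 3: relevant, P@3 = 2/3 = 2/3
Position 4: relevant, P@4 = 3/4 = 3/4
Position 5: relevant, P@5 = 4/5 = 4/5
Position 6: relevant, P@6 = 5/6 = 5/6
Position 7: relevant, P@7 = 6/7 = 6/7
Position 8: relevant, P@8 = 7/8 = 7/8
Position 9: relevant, P@9 = 8/9 = 8/9
Position 10: not relevant
Position 11: relevant, P@11 = 9/11 = 9/11
Sum of P@k = 1 + 2/3 + 3/4 + 4/5 + 5/6 + 6/7 + 7/8 + 8/9 + 9/11 = 207601/27720
AP = 207601/27720 / 9 = 207601/249480

207601/249480


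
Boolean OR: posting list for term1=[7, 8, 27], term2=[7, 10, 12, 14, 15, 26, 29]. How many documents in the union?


Boolean OR: find union of posting lists
term1 docs: [7, 8, 27]
term2 docs: [7, 10, 12, 14, 15, 26, 29]
Union: [7, 8, 10, 12, 14, 15, 26, 27, 29]
|union| = 9

9


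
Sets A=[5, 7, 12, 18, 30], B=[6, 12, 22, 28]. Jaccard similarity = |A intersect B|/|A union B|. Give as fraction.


A intersect B = [12]
|A intersect B| = 1
A union B = [5, 6, 7, 12, 18, 22, 28, 30]
|A union B| = 8
Jaccard = 1/8 = 1/8

1/8


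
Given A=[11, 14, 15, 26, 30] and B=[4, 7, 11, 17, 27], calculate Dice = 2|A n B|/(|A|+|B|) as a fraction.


A intersect B = [11]
|A intersect B| = 1
|A| = 5, |B| = 5
Dice = 2*1 / (5+5)
= 2 / 10 = 1/5

1/5


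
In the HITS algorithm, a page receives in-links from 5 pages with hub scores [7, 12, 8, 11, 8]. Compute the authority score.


Authority = sum of hub scores of in-linkers
In-link 1: hub score = 7
In-link 2: hub score = 12
In-link 3: hub score = 8
In-link 4: hub score = 11
In-link 5: hub score = 8
Authority = 7 + 12 + 8 + 11 + 8 = 46

46


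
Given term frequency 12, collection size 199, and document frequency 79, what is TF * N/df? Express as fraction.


TF * (N/df)
= 12 * (199/79)
= 12 * 199/79
= 2388/79

2388/79


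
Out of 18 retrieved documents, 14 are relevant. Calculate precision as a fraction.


Precision = relevant_retrieved / total_retrieved
= 14 / 18
= 14 / (14 + 4)
= 7/9

7/9


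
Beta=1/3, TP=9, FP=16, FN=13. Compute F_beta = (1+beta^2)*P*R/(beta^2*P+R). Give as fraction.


P = TP/(TP+FP) = 9/25 = 9/25
R = TP/(TP+FN) = 9/22 = 9/22
beta^2 = 1/3^2 = 1/9
(1 + beta^2) = 10/9
Numerator = (1+beta^2)*P*R = 9/55
Denominator = beta^2*P + R = 1/25 + 9/22 = 247/550
F_beta = 90/247

90/247


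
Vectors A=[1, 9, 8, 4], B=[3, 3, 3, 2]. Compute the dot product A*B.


Dot product = sum of element-wise products
A[0]*B[0] = 1*3 = 3
A[1]*B[1] = 9*3 = 27
A[2]*B[2] = 8*3 = 24
A[3]*B[3] = 4*2 = 8
Sum = 3 + 27 + 24 + 8 = 62

62


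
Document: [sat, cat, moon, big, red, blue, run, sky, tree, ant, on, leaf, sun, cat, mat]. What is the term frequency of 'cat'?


Document has 15 words
Scanning for 'cat':
Found at positions: [1, 13]
Count = 2

2


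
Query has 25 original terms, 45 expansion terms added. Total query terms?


Original terms: 25
Expansion terms: 45
Total = 25 + 45 = 70

70


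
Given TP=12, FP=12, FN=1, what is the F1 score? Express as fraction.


F1 = 2 * P * R / (P + R)
P = TP/(TP+FP) = 12/24 = 1/2
R = TP/(TP+FN) = 12/13 = 12/13
2 * P * R = 2 * 1/2 * 12/13 = 12/13
P + R = 1/2 + 12/13 = 37/26
F1 = 12/13 / 37/26 = 24/37

24/37


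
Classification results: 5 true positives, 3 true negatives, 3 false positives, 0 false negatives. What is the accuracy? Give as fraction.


Accuracy = (TP + TN) / (TP + TN + FP + FN)
TP + TN = 5 + 3 = 8
Total = 5 + 3 + 3 + 0 = 11
Accuracy = 8 / 11 = 8/11

8/11


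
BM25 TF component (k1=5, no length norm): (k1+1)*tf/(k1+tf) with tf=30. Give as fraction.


BM25 TF component = (k1+1)*tf / (k1+tf)
k1 = 5, tf = 30
Numerator = (5+1)*30 = 180
Denominator = 5 + 30 = 35
= 180/35 = 36/7

36/7


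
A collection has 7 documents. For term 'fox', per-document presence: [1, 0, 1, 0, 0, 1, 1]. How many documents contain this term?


Checking each document for 'fox':
Doc 1: present
Doc 2: absent
Doc 3: present
Doc 4: absent
Doc 5: absent
Doc 6: present
Doc 7: present
df = sum of presences = 1 + 0 + 1 + 0 + 0 + 1 + 1 = 4

4


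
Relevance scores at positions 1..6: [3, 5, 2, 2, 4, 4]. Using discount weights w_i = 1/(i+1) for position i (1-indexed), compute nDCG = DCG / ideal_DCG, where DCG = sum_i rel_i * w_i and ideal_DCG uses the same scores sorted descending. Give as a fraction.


Position discount weights w_i = 1/(i+1) for i=1..6:
Weights = [1/2, 1/3, 1/4, 1/5, 1/6, 1/7]
Actual relevance: [3, 5, 2, 2, 4, 4]
DCG = 3/2 + 5/3 + 2/4 + 2/5 + 4/6 + 4/7 = 557/105
Ideal relevance (sorted desc): [5, 4, 4, 3, 2, 2]
Ideal DCG = 5/2 + 4/3 + 4/4 + 3/5 + 2/6 + 2/7 = 1271/210
nDCG = DCG / ideal_DCG = 557/105 / 1271/210 = 1114/1271

1114/1271


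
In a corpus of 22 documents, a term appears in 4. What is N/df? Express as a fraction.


IDF ratio = N / df
= 22 / 4
= 11/2

11/2


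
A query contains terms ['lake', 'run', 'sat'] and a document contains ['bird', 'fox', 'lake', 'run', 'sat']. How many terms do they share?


Query terms: ['lake', 'run', 'sat']
Document terms: ['bird', 'fox', 'lake', 'run', 'sat']
Common terms: ['lake', 'run', 'sat']
Overlap count = 3

3


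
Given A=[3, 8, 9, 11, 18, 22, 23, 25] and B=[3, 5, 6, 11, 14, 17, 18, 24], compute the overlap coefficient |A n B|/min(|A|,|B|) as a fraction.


A intersect B = [3, 11, 18]
|A intersect B| = 3
min(|A|, |B|) = min(8, 8) = 8
Overlap = 3 / 8 = 3/8

3/8


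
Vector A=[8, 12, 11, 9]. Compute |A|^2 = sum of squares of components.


|A|^2 = sum of squared components
A[0]^2 = 8^2 = 64
A[1]^2 = 12^2 = 144
A[2]^2 = 11^2 = 121
A[3]^2 = 9^2 = 81
Sum = 64 + 144 + 121 + 81 = 410

410


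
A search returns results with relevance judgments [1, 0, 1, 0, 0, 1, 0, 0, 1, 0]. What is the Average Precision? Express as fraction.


Computing P@k for each relevant position:
Position 1: relevant, P@1 = 1/1 = 1
Position 2: not relevant
Position 3: relevant, P@3 = 2/3 = 2/3
Position 4: not relevant
Position 5: not relevant
Position 6: relevant, P@6 = 3/6 = 1/2
Position 7: not relevant
Position 8: not relevant
Position 9: relevant, P@9 = 4/9 = 4/9
Position 10: not relevant
Sum of P@k = 1 + 2/3 + 1/2 + 4/9 = 47/18
AP = 47/18 / 4 = 47/72

47/72


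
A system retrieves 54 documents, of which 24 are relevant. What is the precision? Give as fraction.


Precision = relevant_retrieved / total_retrieved
= 24 / 54
= 24 / (24 + 30)
= 4/9

4/9


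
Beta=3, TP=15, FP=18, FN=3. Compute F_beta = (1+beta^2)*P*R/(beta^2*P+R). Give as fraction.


P = TP/(TP+FP) = 15/33 = 5/11
R = TP/(TP+FN) = 15/18 = 5/6
beta^2 = 3^2 = 9
(1 + beta^2) = 10
Numerator = (1+beta^2)*P*R = 125/33
Denominator = beta^2*P + R = 45/11 + 5/6 = 325/66
F_beta = 10/13

10/13


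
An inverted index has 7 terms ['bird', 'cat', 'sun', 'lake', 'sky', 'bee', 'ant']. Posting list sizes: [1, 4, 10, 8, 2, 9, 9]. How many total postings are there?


Summing posting list sizes:
'bird': 1 postings
'cat': 4 postings
'sun': 10 postings
'lake': 8 postings
'sky': 2 postings
'bee': 9 postings
'ant': 9 postings
Total = 1 + 4 + 10 + 8 + 2 + 9 + 9 = 43

43


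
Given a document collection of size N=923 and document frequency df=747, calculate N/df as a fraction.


IDF ratio = N / df
= 923 / 747
= 923/747

923/747


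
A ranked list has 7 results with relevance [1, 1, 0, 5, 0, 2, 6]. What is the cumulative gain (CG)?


Cumulative Gain = sum of relevance scores
Position 1: rel=1, running sum=1
Position 2: rel=1, running sum=2
Position 3: rel=0, running sum=2
Position 4: rel=5, running sum=7
Position 5: rel=0, running sum=7
Position 6: rel=2, running sum=9
Position 7: rel=6, running sum=15
CG = 15

15


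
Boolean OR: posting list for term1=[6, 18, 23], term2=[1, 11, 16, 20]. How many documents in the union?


Boolean OR: find union of posting lists
term1 docs: [6, 18, 23]
term2 docs: [1, 11, 16, 20]
Union: [1, 6, 11, 16, 18, 20, 23]
|union| = 7

7


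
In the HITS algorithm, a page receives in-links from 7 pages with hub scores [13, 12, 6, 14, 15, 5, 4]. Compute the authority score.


Authority = sum of hub scores of in-linkers
In-link 1: hub score = 13
In-link 2: hub score = 12
In-link 3: hub score = 6
In-link 4: hub score = 14
In-link 5: hub score = 15
In-link 6: hub score = 5
In-link 7: hub score = 4
Authority = 13 + 12 + 6 + 14 + 15 + 5 + 4 = 69

69


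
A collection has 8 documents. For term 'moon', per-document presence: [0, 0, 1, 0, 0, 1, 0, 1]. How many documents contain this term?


Checking each document for 'moon':
Doc 1: absent
Doc 2: absent
Doc 3: present
Doc 4: absent
Doc 5: absent
Doc 6: present
Doc 7: absent
Doc 8: present
df = sum of presences = 0 + 0 + 1 + 0 + 0 + 1 + 0 + 1 = 3

3


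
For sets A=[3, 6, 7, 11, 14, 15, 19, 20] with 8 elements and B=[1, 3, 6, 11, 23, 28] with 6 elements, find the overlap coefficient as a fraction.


A intersect B = [3, 6, 11]
|A intersect B| = 3
min(|A|, |B|) = min(8, 6) = 6
Overlap = 3 / 6 = 1/2

1/2


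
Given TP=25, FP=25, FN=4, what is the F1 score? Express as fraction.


F1 = 2 * P * R / (P + R)
P = TP/(TP+FP) = 25/50 = 1/2
R = TP/(TP+FN) = 25/29 = 25/29
2 * P * R = 2 * 1/2 * 25/29 = 25/29
P + R = 1/2 + 25/29 = 79/58
F1 = 25/29 / 79/58 = 50/79

50/79


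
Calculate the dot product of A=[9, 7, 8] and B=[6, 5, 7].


Dot product = sum of element-wise products
A[0]*B[0] = 9*6 = 54
A[1]*B[1] = 7*5 = 35
A[2]*B[2] = 8*7 = 56
Sum = 54 + 35 + 56 = 145

145


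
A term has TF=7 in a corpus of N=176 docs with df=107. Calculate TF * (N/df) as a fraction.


TF * (N/df)
= 7 * (176/107)
= 7 * 176/107
= 1232/107

1232/107


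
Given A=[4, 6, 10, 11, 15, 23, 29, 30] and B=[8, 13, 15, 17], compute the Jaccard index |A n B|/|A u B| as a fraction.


A intersect B = [15]
|A intersect B| = 1
A union B = [4, 6, 8, 10, 11, 13, 15, 17, 23, 29, 30]
|A union B| = 11
Jaccard = 1/11 = 1/11

1/11


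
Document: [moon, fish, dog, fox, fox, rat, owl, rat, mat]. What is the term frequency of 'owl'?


Document has 9 words
Scanning for 'owl':
Found at positions: [6]
Count = 1

1


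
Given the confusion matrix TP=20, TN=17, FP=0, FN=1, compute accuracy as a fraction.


Accuracy = (TP + TN) / (TP + TN + FP + FN)
TP + TN = 20 + 17 = 37
Total = 20 + 17 + 0 + 1 = 38
Accuracy = 37 / 38 = 37/38

37/38


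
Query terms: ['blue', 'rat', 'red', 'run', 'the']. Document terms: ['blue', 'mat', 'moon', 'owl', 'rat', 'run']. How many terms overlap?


Query terms: ['blue', 'rat', 'red', 'run', 'the']
Document terms: ['blue', 'mat', 'moon', 'owl', 'rat', 'run']
Common terms: ['blue', 'rat', 'run']
Overlap count = 3

3


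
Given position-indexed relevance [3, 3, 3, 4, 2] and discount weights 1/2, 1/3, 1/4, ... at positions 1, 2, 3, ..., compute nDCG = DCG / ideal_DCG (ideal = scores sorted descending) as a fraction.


Position discount weights w_i = 1/(i+1) for i=1..5:
Weights = [1/2, 1/3, 1/4, 1/5, 1/6]
Actual relevance: [3, 3, 3, 4, 2]
DCG = 3/2 + 3/3 + 3/4 + 4/5 + 2/6 = 263/60
Ideal relevance (sorted desc): [4, 3, 3, 3, 2]
Ideal DCG = 4/2 + 3/3 + 3/4 + 3/5 + 2/6 = 281/60
nDCG = DCG / ideal_DCG = 263/60 / 281/60 = 263/281

263/281


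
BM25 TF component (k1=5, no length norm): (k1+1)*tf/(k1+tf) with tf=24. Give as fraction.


BM25 TF component = (k1+1)*tf / (k1+tf)
k1 = 5, tf = 24
Numerator = (5+1)*24 = 144
Denominator = 5 + 24 = 29
= 144/29 = 144/29

144/29


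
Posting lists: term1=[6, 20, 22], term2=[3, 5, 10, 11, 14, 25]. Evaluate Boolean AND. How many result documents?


Boolean AND: find intersection of posting lists
term1 docs: [6, 20, 22]
term2 docs: [3, 5, 10, 11, 14, 25]
Intersection: []
|intersection| = 0

0


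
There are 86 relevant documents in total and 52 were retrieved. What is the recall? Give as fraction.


Recall = retrieved_relevant / total_relevant
= 52 / 86
= 52 / (52 + 34)
= 26/43

26/43


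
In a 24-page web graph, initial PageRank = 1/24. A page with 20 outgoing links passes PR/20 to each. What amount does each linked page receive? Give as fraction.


Initial PR = 1/24 = 1/24
Outlinks = 20
Contribution per link = PR / outlinks
= 1/24 / 20
= 1/480

1/480


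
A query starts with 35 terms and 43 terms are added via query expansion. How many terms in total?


Original terms: 35
Expansion terms: 43
Total = 35 + 43 = 78

78


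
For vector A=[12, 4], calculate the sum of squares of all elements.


|A|^2 = sum of squared components
A[0]^2 = 12^2 = 144
A[1]^2 = 4^2 = 16
Sum = 144 + 16 = 160

160


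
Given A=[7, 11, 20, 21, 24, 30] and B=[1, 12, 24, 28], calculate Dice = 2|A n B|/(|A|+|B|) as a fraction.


A intersect B = [24]
|A intersect B| = 1
|A| = 6, |B| = 4
Dice = 2*1 / (6+4)
= 2 / 10 = 1/5

1/5


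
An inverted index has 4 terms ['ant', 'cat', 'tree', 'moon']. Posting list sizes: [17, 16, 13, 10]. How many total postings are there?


Summing posting list sizes:
'ant': 17 postings
'cat': 16 postings
'tree': 13 postings
'moon': 10 postings
Total = 17 + 16 + 13 + 10 = 56

56


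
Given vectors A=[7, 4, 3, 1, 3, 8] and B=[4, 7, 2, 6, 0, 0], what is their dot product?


Dot product = sum of element-wise products
A[0]*B[0] = 7*4 = 28
A[1]*B[1] = 4*7 = 28
A[2]*B[2] = 3*2 = 6
A[3]*B[3] = 1*6 = 6
A[4]*B[4] = 3*0 = 0
A[5]*B[5] = 8*0 = 0
Sum = 28 + 28 + 6 + 6 + 0 + 0 = 68

68


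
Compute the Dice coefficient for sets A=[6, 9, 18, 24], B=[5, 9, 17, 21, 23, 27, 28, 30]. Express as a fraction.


A intersect B = [9]
|A intersect B| = 1
|A| = 4, |B| = 8
Dice = 2*1 / (4+8)
= 2 / 12 = 1/6

1/6


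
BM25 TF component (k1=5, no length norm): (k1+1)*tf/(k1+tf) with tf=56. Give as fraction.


BM25 TF component = (k1+1)*tf / (k1+tf)
k1 = 5, tf = 56
Numerator = (5+1)*56 = 336
Denominator = 5 + 56 = 61
= 336/61 = 336/61

336/61


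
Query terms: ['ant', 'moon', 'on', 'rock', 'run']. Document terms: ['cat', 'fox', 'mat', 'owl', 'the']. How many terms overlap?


Query terms: ['ant', 'moon', 'on', 'rock', 'run']
Document terms: ['cat', 'fox', 'mat', 'owl', 'the']
Common terms: []
Overlap count = 0

0


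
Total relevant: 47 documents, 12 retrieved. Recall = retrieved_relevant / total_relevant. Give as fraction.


Recall = retrieved_relevant / total_relevant
= 12 / 47
= 12 / (12 + 35)
= 12/47

12/47


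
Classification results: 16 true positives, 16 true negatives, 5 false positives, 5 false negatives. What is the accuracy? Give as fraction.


Accuracy = (TP + TN) / (TP + TN + FP + FN)
TP + TN = 16 + 16 = 32
Total = 16 + 16 + 5 + 5 = 42
Accuracy = 32 / 42 = 16/21

16/21


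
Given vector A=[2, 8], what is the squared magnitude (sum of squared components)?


|A|^2 = sum of squared components
A[0]^2 = 2^2 = 4
A[1]^2 = 8^2 = 64
Sum = 4 + 64 = 68

68


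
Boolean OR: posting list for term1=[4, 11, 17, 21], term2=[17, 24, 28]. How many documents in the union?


Boolean OR: find union of posting lists
term1 docs: [4, 11, 17, 21]
term2 docs: [17, 24, 28]
Union: [4, 11, 17, 21, 24, 28]
|union| = 6

6


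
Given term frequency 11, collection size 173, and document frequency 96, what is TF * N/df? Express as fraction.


TF * (N/df)
= 11 * (173/96)
= 11 * 173/96
= 1903/96

1903/96


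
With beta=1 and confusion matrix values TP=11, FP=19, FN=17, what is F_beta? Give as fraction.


P = TP/(TP+FP) = 11/30 = 11/30
R = TP/(TP+FN) = 11/28 = 11/28
beta^2 = 1^2 = 1
(1 + beta^2) = 2
Numerator = (1+beta^2)*P*R = 121/420
Denominator = beta^2*P + R = 11/30 + 11/28 = 319/420
F_beta = 11/29

11/29
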